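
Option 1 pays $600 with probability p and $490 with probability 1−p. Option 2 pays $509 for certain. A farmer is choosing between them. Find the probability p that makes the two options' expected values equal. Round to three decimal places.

p·600 + (1−p)·490 = 509
110p + 490 = 509
p = (509 − 490) / 110

p = 0.173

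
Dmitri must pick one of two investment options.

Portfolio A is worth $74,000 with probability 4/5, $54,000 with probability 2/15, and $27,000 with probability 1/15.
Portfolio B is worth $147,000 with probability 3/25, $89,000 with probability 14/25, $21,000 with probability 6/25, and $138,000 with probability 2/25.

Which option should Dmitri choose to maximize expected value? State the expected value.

Portfolio B ($83,560)

Portfolio A = 4/5 × 74000 + 2/15 × 54000 + 1/15 × 27000 = 59200 + 7200 + 1800 = 68200
Portfolio B = 3/25 × 147000 + 14/25 × 89000 + 6/25 × 21000 + 2/25 × 138000 = 17640 + 49840 + 5040 + 11040 = 83560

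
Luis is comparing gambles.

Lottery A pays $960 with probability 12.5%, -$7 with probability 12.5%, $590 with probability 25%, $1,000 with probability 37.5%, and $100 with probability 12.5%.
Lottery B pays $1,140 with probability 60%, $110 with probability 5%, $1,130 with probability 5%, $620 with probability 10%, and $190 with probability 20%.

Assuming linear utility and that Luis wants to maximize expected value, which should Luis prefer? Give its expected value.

Lottery A = 0.125 × 960 + 0.125 × (-7) + 0.25 × 590 + 0.375 × 1000 + 0.125 × 100 = 120 − 0.875 + 147.5 + 375 + 12.5 = 654.125
Lottery B = 0.6 × 1140 + 0.05 × 110 + 0.05 × 1130 + 0.1 × 620 + 0.2 × 190 = 684 + 5.5 + 56.5 + 62 + 38 = 846

Lottery B ($846)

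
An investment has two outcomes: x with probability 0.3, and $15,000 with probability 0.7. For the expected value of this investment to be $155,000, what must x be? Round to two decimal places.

x = $481,666.67

0.3·x + 0.7·15000 = 155000
0.3·x = 155000 − 10500 = 144500
x = 144500 / 0.3 = 481666.6667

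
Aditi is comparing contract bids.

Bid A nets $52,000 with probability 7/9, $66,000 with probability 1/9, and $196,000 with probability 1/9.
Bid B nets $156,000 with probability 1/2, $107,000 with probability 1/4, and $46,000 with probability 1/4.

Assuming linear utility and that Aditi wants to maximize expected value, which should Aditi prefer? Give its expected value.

Bid B ($116,250)

Bid A = 7/9 × 52000 + 1/9 × 66000 + 1/9 × 196000 = 40444.4444 + 7333.3333 + 21777.7778 = 69555.5556
Bid B = 1/2 × 156000 + 1/4 × 107000 + 1/4 × 46000 = 78000 + 26750 + 11500 = 116250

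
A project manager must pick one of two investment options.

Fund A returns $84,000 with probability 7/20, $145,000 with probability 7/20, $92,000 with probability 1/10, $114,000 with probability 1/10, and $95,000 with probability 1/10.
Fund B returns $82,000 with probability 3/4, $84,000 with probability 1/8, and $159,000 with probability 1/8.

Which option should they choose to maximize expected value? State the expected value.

Fund A ($110,250)

Fund A = 7/20 × 84000 + 7/20 × 145000 + 1/10 × 92000 + 1/10 × 114000 + 1/10 × 95000 = 29400 + 50750 + 9200 + 11400 + 9500 = 110250
Fund B = 3/4 × 82000 + 1/8 × 84000 + 1/8 × 159000 = 61500 + 10500 + 19875 = 91875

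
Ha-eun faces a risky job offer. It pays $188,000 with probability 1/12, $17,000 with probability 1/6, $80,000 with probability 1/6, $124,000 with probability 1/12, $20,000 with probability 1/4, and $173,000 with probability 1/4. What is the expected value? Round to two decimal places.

$90,416.67

EV = 1/12 × 188000 + 1/6 × 17000 + 1/6 × 80000 + 1/12 × 124000 + 1/4 × 20000 + 1/4 × 173000 = 15666.6667 + 2833.3333 + 13333.3333 + 10333.3333 + 5000 + 43250 = 90416.6667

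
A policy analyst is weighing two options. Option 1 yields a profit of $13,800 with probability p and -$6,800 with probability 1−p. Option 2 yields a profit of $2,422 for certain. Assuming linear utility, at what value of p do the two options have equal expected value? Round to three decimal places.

p·13800 + (1−p)·(-6800) = 2422
20600p − 6800 = 2422
p = (2422 + 6800) / 20600

p = 0.448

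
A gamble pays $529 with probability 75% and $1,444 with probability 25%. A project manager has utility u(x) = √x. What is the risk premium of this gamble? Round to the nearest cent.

$42.19

E[u] = 0.75·√529 + 0.25·√1444 = 0.75·23 + 0.25·38 = 26.75
CE = (26.75)² = 715.5625
Risk premium = EV − CE = 757.75 − 715.5625 = 42.1875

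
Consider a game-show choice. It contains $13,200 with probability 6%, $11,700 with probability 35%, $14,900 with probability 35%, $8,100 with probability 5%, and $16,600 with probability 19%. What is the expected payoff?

EV = 0.06 × 13200 + 0.35 × 11700 + 0.35 × 14900 + 0.05 × 8100 + 0.19 × 16600 = 792 + 4095 + 5215 + 405 + 3154 = 13661

$13,661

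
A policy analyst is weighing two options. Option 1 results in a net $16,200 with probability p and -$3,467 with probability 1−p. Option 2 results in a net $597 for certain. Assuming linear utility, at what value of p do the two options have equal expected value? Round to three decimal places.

p = 0.207

p·16200 + (1−p)·(-3467) = 597
19667p − 3467 = 597
p = (597 + 3467) / 19667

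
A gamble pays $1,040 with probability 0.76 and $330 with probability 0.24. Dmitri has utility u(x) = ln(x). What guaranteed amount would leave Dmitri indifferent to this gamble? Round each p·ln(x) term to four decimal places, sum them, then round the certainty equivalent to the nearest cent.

E[u] = 0.76·ln(1040) + 0.24·ln(330) = 5.2797 + 1.3918 = 6.6715
CE = e^6.6715 ≈ 789.58

$789.58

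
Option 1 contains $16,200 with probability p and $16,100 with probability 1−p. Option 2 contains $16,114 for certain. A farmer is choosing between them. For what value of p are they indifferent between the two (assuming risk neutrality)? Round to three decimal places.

p·16200 + (1−p)·16100 = 16114
100p + 16100 = 16114
p = (16114 − 16100) / 100

p = 0.140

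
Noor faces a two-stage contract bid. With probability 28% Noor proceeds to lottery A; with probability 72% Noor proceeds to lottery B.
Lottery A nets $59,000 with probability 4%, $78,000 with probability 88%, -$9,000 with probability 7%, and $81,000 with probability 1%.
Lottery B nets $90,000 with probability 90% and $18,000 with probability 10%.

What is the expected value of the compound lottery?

EV(A) = 0.04 × 59000 + 0.88 × 78000 + 0.07 × (-9000) + 0.01 × 81000 = 2360 + 68640 − 630 + 810 = 71180
EV(B) = 0.9 × 90000 + 0.1 × 18000 = 81000 + 1800 = 82800
Overall = 0.28 × 71180 + 0.72 × 82800 = 19930.4 + 59616 = 79546.4

$79,546.40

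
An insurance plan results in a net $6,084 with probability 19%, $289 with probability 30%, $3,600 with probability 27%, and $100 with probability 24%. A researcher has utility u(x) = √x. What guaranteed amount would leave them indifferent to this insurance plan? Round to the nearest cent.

E[u] = 0.19·√6084 + 0.3·√289 + 0.27·√3600 + 0.24·√100 = 0.19·78 + 0.3·17 + 0.27·60 + 0.24·10 = 38.52
CE = (38.52)² = 1483.7904

$1,483.79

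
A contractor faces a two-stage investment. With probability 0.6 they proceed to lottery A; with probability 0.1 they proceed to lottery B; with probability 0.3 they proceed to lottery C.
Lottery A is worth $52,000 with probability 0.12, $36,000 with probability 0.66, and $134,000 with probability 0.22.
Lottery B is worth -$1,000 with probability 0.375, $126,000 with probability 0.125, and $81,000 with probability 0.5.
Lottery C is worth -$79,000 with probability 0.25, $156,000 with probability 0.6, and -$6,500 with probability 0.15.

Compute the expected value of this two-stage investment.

$63,138

EV(A) = 0.12 × 52000 + 0.66 × 36000 + 0.22 × 134000 = 6240 + 23760 + 29480 = 59480
EV(B) = 0.375 × (-1000) + 0.125 × 126000 + 0.5 × 81000 = -375 + 15750 + 40500 = 55875
EV(C) = 0.25 × (-79000) + 0.6 × 156000 + 0.15 × (-6500) = -19750 + 93600 − 975 = 72875
Overall = 0.6 × 59480 + 0.1 × 55875 + 0.3 × 72875 = 35688 + 5587.5 + 21862.5 = 63138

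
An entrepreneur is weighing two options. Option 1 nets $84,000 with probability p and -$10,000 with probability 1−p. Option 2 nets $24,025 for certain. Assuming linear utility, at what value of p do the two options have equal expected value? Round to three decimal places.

p·84000 + (1−p)·(-10000) = 24025
94000p − 10000 = 24025
p = (24025 + 10000) / 94000

p = 0.362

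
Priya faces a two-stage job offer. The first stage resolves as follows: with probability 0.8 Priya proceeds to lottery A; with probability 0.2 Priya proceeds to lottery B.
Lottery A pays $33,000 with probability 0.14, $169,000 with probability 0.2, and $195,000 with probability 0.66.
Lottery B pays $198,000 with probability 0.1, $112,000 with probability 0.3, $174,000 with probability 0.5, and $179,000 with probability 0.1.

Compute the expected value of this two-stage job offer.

EV(A) = 0.14 × 33000 + 0.2 × 169000 + 0.66 × 195000 = 4620 + 33800 + 128700 = 167120
EV(B) = 0.1 × 198000 + 0.3 × 112000 + 0.5 × 174000 + 0.1 × 179000 = 19800 + 33600 + 87000 + 17900 = 158300
Overall = 0.8 × 167120 + 0.2 × 158300 = 133696 + 31660 = 165356

$165,356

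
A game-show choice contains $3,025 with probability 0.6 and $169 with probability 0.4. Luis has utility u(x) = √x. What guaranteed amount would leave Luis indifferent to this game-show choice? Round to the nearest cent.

E[u] = 0.6·√3025 + 0.4·√169 = 0.6·55 + 0.4·13 = 38.2
CE = (38.2)² = 1459.24

$1,459.24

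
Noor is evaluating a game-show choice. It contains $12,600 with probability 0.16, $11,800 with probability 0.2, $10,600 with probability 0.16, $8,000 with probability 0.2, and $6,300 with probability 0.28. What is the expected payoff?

$9,436

EV = 0.16 × 12600 + 0.2 × 11800 + 0.16 × 10600 + 0.2 × 8000 + 0.28 × 6300 = 2016 + 2360 + 1696 + 1600 + 1764 = 9436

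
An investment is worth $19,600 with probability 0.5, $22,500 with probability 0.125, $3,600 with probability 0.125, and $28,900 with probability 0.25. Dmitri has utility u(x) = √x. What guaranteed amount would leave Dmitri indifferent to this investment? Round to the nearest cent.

E[u] = 0.5·√19600 + 0.125·√22500 + 0.125·√3600 + 0.25·√28900 = 0.5·140 + 0.125·150 + 0.125·60 + 0.25·170 = 138.75
CE = (138.75)² = 19251.5625

$19,251.56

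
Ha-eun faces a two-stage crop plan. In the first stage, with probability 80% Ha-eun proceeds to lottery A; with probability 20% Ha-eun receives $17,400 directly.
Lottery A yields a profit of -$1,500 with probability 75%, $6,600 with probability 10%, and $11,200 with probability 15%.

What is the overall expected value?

EV(A) = 0.75 × (-1500) + 0.1 × 6600 + 0.15 × 11200 = -1125 + 660 + 1680 = 1215
Branch B: 17400 (certain)
Overall = 0.8 × 1215 + 0.2 × 17400 = 972 + 3480 = 4452

$4,452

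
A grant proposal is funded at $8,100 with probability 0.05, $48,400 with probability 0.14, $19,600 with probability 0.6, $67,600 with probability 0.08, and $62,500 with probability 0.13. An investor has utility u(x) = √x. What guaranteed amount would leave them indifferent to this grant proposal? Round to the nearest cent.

E[u] = 0.05·√8100 + 0.14·√48400 + 0.6·√19600 + 0.08·√67600 + 0.13·√62500 = 0.05·90 + 0.14·220 + 0.6·140 + 0.08·260 + 0.13·250 = 172.6
CE = (172.6)² = 29790.76

$29,790.76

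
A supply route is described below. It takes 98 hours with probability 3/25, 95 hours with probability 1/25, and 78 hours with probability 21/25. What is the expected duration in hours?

EV = 3/25 × 98 + 1/25 × 95 + 21/25 × 78 = 11.76 + 3.8 + 65.52 = 81.08

81.08 hours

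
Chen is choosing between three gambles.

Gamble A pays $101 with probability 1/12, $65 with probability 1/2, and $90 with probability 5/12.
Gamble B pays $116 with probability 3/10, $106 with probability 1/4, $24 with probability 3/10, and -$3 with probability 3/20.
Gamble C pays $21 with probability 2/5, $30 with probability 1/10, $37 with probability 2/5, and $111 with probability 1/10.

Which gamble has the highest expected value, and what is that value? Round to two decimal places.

Gamble A ($78.42)

Gamble A = 1/12 × 101 + 1/2 × 65 + 5/12 × 90 = 8.4167 + 32.5 + 37.5 = 78.4167
Gamble B = 3/10 × 116 + 1/4 × 106 + 3/10 × 24 + 3/20 × (-3) = 34.8 + 26.5 + 7.2 − 0.45 = 68.05
Gamble C = 2/5 × 21 + 1/10 × 30 + 2/5 × 37 + 1/10 × 111 = 8.4 + 3 + 14.8 + 11.1 = 37.3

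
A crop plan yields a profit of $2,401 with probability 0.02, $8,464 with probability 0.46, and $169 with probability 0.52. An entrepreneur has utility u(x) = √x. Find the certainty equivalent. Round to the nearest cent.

$2,506.00

E[u] = 0.02·√2401 + 0.46·√8464 + 0.52·√169 = 0.02·49 + 0.46·92 + 0.52·13 = 50.06
CE = (50.06)² = 2506.0036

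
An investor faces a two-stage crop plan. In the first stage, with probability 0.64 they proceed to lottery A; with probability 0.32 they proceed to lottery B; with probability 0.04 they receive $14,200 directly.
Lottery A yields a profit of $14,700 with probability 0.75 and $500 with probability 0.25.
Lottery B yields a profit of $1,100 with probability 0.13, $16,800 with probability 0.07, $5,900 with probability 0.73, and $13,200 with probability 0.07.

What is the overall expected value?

EV(A) = 0.75 × 14700 + 0.25 × 500 = 11025 + 125 = 11150
EV(B) = 0.13 × 1100 + 0.07 × 16800 + 0.73 × 5900 + 0.07 × 13200 = 143 + 1176 + 4307 + 924 = 6550
Branch C: 14200 (certain)
Overall = 0.64 × 11150 + 0.32 × 6550 + 0.04 × 14200 = 7136 + 2096 + 568 = 9800

$9,800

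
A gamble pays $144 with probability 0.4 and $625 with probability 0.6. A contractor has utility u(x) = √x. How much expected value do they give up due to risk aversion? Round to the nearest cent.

$40.56

E[u] = 0.4·√144 + 0.6·√625 = 0.4·12 + 0.6·25 = 19.8
CE = (19.8)² = 392.04
Risk premium = EV − CE = 432.6 − 392.04 = 40.56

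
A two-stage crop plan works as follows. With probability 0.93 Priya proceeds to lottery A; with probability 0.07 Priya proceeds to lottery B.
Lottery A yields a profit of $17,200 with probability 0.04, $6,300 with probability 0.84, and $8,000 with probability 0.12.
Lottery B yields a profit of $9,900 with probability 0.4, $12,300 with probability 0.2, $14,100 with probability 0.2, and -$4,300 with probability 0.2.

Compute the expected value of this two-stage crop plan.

EV(A) = 0.04 × 17200 + 0.84 × 6300 + 0.12 × 8000 = 688 + 5292 + 960 = 6940
EV(B) = 0.4 × 9900 + 0.2 × 12300 + 0.2 × 14100 + 0.2 × (-4300) = 3960 + 2460 + 2820 − 860 = 8380
Overall = 0.93 × 6940 + 0.07 × 8380 = 6454.2 + 586.6 = 7040.8

$7,040.80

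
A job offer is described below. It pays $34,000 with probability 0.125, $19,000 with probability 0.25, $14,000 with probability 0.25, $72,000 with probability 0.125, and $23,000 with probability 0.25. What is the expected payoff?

EV = 0.125 × 34000 + 0.25 × 19000 + 0.25 × 14000 + 0.125 × 72000 + 0.25 × 23000 = 4250 + 4750 + 3500 + 9000 + 5750 = 27250

$27,250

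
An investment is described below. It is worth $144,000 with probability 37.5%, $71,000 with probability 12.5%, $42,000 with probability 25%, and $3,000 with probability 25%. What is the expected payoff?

EV = 0.375 × 144000 + 0.125 × 71000 + 0.25 × 42000 + 0.25 × 3000 = 54000 + 8875 + 10500 + 750 = 74125

$74,125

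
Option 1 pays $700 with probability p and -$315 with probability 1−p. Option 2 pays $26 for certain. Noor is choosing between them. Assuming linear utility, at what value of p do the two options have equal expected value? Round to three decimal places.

p = 0.336

p·700 + (1−p)·(-315) = 26
1015p − 315 = 26
p = (26 + 315) / 1015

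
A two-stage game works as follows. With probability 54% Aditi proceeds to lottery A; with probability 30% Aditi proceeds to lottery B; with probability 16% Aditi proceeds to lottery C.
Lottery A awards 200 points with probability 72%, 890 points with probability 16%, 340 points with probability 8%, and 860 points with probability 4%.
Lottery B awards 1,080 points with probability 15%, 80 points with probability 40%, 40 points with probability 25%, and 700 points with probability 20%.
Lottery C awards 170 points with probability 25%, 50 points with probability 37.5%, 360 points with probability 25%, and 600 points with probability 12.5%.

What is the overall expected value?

EV(A) = 0.72 × 200 + 0.16 × 890 + 0.08 × 340 + 0.04 × 860 = 144 + 142.4 + 27.2 + 34.4 = 348
EV(B) = 0.15 × 1080 + 0.4 × 80 + 0.25 × 40 + 0.2 × 700 = 162 + 32 + 10 + 140 = 344
EV(C) = 0.25 × 170 + 0.375 × 50 + 0.25 × 360 + 0.125 × 600 = 42.5 + 18.75 + 90 + 75 = 226.25
Overall = 0.54 × 348 + 0.3 × 344 + 0.16 × 226.25 = 187.92 + 103.2 + 36.2 = 327.32

327.32 points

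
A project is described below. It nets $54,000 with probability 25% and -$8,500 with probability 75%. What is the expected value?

EV = 0.25 × 54000 + 0.75 × (-8500) = 13500 − 6375 = 7125

$7,125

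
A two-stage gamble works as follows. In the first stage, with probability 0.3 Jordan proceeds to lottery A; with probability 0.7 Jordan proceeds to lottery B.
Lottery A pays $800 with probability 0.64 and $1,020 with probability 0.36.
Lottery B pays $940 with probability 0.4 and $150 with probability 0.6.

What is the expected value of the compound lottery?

EV(A) = 0.64 × 800 + 0.36 × 1020 = 512 + 367.2 = 879.2
EV(B) = 0.4 × 940 + 0.6 × 150 = 376 + 90 = 466
Overall = 0.3 × 879.2 + 0.7 × 466 = 263.76 + 326.2 = 589.96

$589.96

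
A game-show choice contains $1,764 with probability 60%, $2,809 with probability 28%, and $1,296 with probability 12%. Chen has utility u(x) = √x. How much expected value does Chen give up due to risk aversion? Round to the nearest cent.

$32.63

E[u] = 0.6·√1764 + 0.28·√2809 + 0.12·√1296 = 0.6·42 + 0.28·53 + 0.12·36 = 44.36
CE = (44.36)² = 1967.8096
Risk premium = EV − CE = 2000.44 − 1967.8096 = 32.6304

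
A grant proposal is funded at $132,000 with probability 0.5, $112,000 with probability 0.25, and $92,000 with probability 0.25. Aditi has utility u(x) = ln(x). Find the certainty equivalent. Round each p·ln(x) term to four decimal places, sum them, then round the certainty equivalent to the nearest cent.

$115,762.97

E[u] = 0.5·ln(132000) + 0.25·ln(112000) + 0.25·ln(92000) = 5.8953 + 2.9066 + 2.8574 = 11.6593
CE = e^11.6593 ≈ 115762.97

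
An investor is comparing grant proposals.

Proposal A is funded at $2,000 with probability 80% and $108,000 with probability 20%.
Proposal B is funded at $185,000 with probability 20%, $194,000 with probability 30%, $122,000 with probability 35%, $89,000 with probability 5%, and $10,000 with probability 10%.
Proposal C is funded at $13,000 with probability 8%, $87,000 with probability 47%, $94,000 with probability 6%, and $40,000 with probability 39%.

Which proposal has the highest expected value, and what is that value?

Proposal A = 0.8 × 2000 + 0.2 × 108000 = 1600 + 21600 = 23200
Proposal B = 0.2 × 185000 + 0.3 × 194000 + 0.35 × 122000 + 0.05 × 89000 + 0.1 × 10000 = 37000 + 58200 + 42700 + 4450 + 1000 = 143350
Proposal C = 0.08 × 13000 + 0.47 × 87000 + 0.06 × 94000 + 0.39 × 40000 = 1040 + 40890 + 5640 + 15600 = 63170

Proposal B ($143,350)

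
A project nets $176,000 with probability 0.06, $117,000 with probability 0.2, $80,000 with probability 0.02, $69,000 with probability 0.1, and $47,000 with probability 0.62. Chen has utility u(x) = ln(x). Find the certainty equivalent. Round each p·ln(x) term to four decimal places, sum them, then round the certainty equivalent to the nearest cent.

$64,125.67

E[u] = 0.06·ln(176000) + 0.2·ln(117000) + 0.02·ln(80000) + 0.1·ln(69000) + 0.62·ln(47000) = 0.7247 + 2.3340 + 0.2258 + 1.1142 + 6.6699 = 11.0686
CE = e^11.0686 ≈ 64125.67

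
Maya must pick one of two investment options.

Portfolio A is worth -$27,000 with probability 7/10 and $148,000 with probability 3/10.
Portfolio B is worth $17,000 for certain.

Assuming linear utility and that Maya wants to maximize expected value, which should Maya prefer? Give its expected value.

Portfolio A ($25,500)

Portfolio A = 7/10 × (-27000) + 3/10 × 148000 = -18900 + 44400 = 25500
Portfolio B: 17000 (certain)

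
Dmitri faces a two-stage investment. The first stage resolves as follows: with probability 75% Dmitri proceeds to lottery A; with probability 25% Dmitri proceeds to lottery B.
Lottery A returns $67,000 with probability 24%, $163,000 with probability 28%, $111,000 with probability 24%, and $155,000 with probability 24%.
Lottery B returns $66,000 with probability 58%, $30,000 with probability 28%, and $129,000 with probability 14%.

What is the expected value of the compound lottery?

EV(A) = 0.24 × 67000 + 0.28 × 163000 + 0.24 × 111000 + 0.24 × 155000 = 16080 + 45640 + 26640 + 37200 = 125560
EV(B) = 0.58 × 66000 + 0.28 × 30000 + 0.14 × 129000 = 38280 + 8400 + 18060 = 64740
Overall = 0.75 × 125560 + 0.25 × 64740 = 94170 + 16185 = 110355

$110,355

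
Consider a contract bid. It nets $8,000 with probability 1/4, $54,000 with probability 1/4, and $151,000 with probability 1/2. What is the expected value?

$91,000

EV = 1/4 × 8000 + 1/4 × 54000 + 1/2 × 151000 = 2000 + 13500 + 75500 = 91000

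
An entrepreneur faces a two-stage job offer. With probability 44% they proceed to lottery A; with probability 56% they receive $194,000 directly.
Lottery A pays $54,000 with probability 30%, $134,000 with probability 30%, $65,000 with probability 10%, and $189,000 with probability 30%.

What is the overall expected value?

EV(A) = 0.3 × 54000 + 0.3 × 134000 + 0.1 × 65000 + 0.3 × 189000 = 16200 + 40200 + 6500 + 56700 = 119600
Branch B: 194000 (certain)
Overall = 0.44 × 119600 + 0.56 × 194000 = 52624 + 108640 = 161264

$161,264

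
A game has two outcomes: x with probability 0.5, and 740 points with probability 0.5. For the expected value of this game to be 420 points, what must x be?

x = 100 points

0.5·x + 0.5·740 = 420
0.5·x = 420 − 370 = 50
x = 50 / 0.5 = 100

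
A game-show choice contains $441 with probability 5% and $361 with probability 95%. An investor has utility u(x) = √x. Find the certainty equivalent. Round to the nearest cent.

$364.81

E[u] = 0.05·√441 + 0.95·√361 = 0.05·21 + 0.95·19 = 19.1
CE = (19.1)² = 364.81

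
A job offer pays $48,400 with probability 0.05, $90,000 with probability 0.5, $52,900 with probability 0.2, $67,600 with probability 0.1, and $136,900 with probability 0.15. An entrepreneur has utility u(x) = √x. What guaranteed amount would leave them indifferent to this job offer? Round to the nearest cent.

$83,232.25

E[u] = 0.05·√48400 + 0.5·√90000 + 0.2·√52900 + 0.1·√67600 + 0.15·√136900 = 0.05·220 + 0.5·300 + 0.2·230 + 0.1·260 + 0.15·370 = 288.5
CE = (288.5)² = 83232.25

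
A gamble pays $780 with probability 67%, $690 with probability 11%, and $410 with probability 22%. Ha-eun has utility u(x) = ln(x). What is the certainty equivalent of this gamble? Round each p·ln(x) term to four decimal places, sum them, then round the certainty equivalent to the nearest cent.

E[u] = 0.67·ln(780) + 0.11·ln(690) + 0.22·ln(410) = 4.4617 + 0.7190 + 1.3236 = 6.5043
CE = e^6.5043 ≈ 668.01

$668.01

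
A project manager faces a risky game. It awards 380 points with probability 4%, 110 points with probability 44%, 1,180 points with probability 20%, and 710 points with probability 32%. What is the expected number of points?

EV = 0.04 × 380 + 0.44 × 110 + 0.2 × 1180 + 0.32 × 710 = 15.2 + 48.4 + 236 + 227.2 = 526.8

526.8 points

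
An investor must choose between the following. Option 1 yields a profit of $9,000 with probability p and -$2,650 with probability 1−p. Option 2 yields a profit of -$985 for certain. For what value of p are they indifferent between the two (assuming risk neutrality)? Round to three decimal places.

p·9000 + (1−p)·(-2650) = -985
11650p − 2650 = -985
p = (-985 + 2650) / 11650

p = 0.143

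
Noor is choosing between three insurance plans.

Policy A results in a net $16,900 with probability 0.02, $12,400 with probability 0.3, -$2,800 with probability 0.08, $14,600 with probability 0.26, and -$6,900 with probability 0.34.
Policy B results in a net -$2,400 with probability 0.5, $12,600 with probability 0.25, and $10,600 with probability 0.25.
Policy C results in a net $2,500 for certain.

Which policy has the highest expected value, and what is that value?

Policy A = 0.02 × 16900 + 0.3 × 12400 + 0.08 × (-2800) + 0.26 × 14600 + 0.34 × (-6900) = 338 + 3720 − 224 + 3796 − 2346 = 5284
Policy B = 0.5 × (-2400) + 0.25 × 12600 + 0.25 × 10600 = -1200 + 3150 + 2650 = 4600
Policy C: 2500 (certain)

Policy A ($5,284)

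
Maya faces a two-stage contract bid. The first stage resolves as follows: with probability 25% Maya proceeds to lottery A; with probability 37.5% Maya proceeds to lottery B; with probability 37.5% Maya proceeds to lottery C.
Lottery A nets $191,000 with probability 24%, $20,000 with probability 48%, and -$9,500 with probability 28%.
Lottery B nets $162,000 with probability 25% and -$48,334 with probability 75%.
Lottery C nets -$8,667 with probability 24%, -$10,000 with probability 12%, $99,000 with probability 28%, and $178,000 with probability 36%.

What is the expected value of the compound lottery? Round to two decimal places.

EV(A) = 0.24 × 191000 + 0.48 × 20000 + 0.28 × (-9500) = 45840 + 9600 − 2660 = 52780
EV(B) = 0.25 × 162000 + 0.75 × (-48334) = 40500 − 36250.5 = 4249.5
EV(C) = 0.24 × (-8667) + 0.12 × (-10000) + 0.28 × 99000 + 0.36 × 178000 = -2080.08 − 1200 + 27720 + 64080 = 88519.92
Overall = 0.25 × 52780 + 0.375 × 4249.5 + 0.375 × 88519.92 = 13195 + 1593.5625 + 33194.97 = 47983.5325

$47,983.53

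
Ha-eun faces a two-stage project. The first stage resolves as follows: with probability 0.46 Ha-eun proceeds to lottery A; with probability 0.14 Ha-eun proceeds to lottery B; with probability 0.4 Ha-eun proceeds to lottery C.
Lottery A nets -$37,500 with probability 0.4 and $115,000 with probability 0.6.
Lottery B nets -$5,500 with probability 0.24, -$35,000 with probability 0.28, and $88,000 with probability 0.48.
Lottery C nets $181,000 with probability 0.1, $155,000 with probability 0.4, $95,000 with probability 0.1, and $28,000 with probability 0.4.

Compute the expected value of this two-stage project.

EV(A) = 0.4 × (-37500) + 0.6 × 115000 = -15000 + 69000 = 54000
EV(B) = 0.24 × (-5500) + 0.28 × (-35000) + 0.48 × 88000 = -1320 − 9800 + 42240 = 31120
EV(C) = 0.1 × 181000 + 0.4 × 155000 + 0.1 × 95000 + 0.4 × 28000 = 18100 + 62000 + 9500 + 11200 = 100800
Overall = 0.46 × 54000 + 0.14 × 31120 + 0.4 × 100800 = 24840 + 4356.8 + 40320 = 69516.8

$69,516.80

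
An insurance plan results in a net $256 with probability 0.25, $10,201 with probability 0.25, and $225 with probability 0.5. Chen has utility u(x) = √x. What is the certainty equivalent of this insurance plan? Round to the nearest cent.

E[u] = 0.25·√256 + 0.25·√10201 + 0.5·√225 = 0.25·16 + 0.25·101 + 0.5·15 = 36.75
CE = (36.75)² = 1350.5625

$1,350.56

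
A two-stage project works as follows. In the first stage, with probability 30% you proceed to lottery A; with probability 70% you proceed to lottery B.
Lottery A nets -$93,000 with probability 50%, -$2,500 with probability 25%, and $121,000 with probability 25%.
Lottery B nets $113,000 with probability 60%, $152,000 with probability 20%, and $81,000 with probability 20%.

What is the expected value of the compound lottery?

$75,017.50

EV(A) = 0.5 × (-93000) + 0.25 × (-2500) + 0.25 × 121000 = -46500 − 625 + 30250 = -16875
EV(B) = 0.6 × 113000 + 0.2 × 152000 + 0.2 × 81000 = 67800 + 30400 + 16200 = 114400
Overall = 0.3 × (-16875) + 0.7 × 114400 = -5062.5 + 80080 = 75017.5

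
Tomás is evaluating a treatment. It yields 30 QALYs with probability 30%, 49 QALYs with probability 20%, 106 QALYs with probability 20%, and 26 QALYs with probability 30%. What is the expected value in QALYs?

EV = 0.3 × 30 + 0.2 × 49 + 0.2 × 106 + 0.3 × 26 = 9 + 9.8 + 21.2 + 7.8 = 47.8

47.8 QALYs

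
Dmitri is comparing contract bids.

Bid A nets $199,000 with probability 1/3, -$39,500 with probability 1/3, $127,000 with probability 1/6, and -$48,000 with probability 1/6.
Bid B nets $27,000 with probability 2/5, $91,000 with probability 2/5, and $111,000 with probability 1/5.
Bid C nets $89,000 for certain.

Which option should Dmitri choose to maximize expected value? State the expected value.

Bid C ($89,000)

Bid A = 1/3 × 199000 + 1/3 × (-39500) + 1/6 × 127000 + 1/6 × (-48000) = 66333.3333 − 13166.6667 + 21166.6667 − 8000 = 66333.3333
Bid B = 2/5 × 27000 + 2/5 × 91000 + 1/5 × 111000 = 10800 + 36400 + 22200 = 69400
Bid C: 89000 (certain)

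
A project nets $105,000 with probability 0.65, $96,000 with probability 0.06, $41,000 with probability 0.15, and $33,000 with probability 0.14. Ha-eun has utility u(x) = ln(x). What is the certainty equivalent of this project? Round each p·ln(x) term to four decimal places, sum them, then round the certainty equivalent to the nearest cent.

$77,126.33

E[u] = 0.65·ln(105000) + 0.06·ln(96000) + 0.15·ln(41000) + 0.14·ln(33000) = 7.5151 + 0.6883 + 1.5932 + 1.4566 = 11.2532
CE = e^11.2532 ≈ 77126.33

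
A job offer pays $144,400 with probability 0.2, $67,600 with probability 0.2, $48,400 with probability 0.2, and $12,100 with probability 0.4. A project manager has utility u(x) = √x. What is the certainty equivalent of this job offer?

$46,656

E[u] = 0.2·√144400 + 0.2·√67600 + 0.2·√48400 + 0.4·√12100 = 0.2·380 + 0.2·260 + 0.2·220 + 0.4·110 = 216
CE = (216)² = 46656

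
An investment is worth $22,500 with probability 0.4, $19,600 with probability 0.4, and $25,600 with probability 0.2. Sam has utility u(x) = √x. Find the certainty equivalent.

$21,904

E[u] = 0.4·√22500 + 0.4·√19600 + 0.2·√25600 = 0.4·150 + 0.4·140 + 0.2·160 = 148
CE = (148)² = 21904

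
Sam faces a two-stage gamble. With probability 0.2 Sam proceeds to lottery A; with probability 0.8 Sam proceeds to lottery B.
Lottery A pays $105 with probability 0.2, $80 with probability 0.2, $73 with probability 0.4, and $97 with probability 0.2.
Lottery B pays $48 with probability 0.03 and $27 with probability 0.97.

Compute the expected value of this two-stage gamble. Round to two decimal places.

$39.22

EV(A) = 0.2 × 105 + 0.2 × 80 + 0.4 × 73 + 0.2 × 97 = 21 + 16 + 29.2 + 19.4 = 85.6
EV(B) = 0.03 × 48 + 0.97 × 27 = 1.44 + 26.19 = 27.63
Overall = 0.2 × 85.6 + 0.8 × 27.63 = 17.12 + 22.104 = 39.224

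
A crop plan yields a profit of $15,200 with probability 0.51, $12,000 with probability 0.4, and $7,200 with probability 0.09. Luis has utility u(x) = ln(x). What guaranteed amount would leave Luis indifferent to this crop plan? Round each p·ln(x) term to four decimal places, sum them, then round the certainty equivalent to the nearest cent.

E[u] = 0.51·ln(15200) + 0.4·ln(12000) + 0.09·ln(7200) = 4.9108 + 3.7571 + 0.7994 = 9.4673
CE = e^9.4673 ≈ 12929.93

$12,929.93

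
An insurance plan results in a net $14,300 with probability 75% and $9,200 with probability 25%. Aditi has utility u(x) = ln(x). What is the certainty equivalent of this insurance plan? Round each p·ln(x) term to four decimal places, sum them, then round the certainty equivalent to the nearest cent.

E[u] = 0.75·ln(14300) + 0.25·ln(9200) = 7.1760 + 2.2817 = 9.4577
CE = e^9.4577 ≈ 12806.40

$12,806.40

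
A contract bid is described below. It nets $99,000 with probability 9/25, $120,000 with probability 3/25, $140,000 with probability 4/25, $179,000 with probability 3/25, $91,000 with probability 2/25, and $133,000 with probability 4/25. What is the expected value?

EV = 9/25 × 99000 + 3/25 × 120000 + 4/25 × 140000 + 3/25 × 179000 + 2/25 × 91000 + 4/25 × 133000 = 35640 + 14400 + 22400 + 21480 + 7280 + 21280 = 122480

$122,480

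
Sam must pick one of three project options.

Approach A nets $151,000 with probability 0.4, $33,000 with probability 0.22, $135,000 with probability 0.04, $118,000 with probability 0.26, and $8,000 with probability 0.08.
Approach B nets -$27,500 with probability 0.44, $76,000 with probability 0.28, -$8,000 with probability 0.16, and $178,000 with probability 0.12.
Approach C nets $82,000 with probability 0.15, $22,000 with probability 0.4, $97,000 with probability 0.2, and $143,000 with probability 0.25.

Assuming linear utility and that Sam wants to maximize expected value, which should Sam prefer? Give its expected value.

Approach A = 0.4 × 151000 + 0.22 × 33000 + 0.04 × 135000 + 0.26 × 118000 + 0.08 × 8000 = 60400 + 7260 + 5400 + 30680 + 640 = 104380
Approach B = 0.44 × (-27500) + 0.28 × 76000 + 0.16 × (-8000) + 0.12 × 178000 = -12100 + 21280 − 1280 + 21360 = 29260
Approach C = 0.15 × 82000 + 0.4 × 22000 + 0.2 × 97000 + 0.25 × 143000 = 12300 + 8800 + 19400 + 35750 = 76250

Approach A ($104,380)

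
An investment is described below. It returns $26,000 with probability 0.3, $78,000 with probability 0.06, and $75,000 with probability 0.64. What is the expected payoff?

$60,480

EV = 0.3 × 26000 + 0.06 × 78000 + 0.64 × 75000 = 7800 + 4680 + 48000 = 60480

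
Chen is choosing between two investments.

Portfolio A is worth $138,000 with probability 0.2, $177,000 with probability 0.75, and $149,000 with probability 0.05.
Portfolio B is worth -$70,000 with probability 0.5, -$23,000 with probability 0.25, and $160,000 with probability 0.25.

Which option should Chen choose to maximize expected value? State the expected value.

Portfolio A = 0.2 × 138000 + 0.75 × 177000 + 0.05 × 149000 = 27600 + 132750 + 7450 = 167800
Portfolio B = 0.5 × (-70000) + 0.25 × (-23000) + 0.25 × 160000 = -35000 − 5750 + 40000 = -750

Portfolio A ($167,800)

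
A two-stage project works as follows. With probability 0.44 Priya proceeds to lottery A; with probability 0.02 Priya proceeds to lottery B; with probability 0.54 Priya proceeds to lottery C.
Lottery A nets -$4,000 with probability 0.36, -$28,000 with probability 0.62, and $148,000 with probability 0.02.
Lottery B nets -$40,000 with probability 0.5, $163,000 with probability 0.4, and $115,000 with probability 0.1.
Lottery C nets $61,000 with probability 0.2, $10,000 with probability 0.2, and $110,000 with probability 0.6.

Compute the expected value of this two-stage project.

EV(A) = 0.36 × (-4000) + 0.62 × (-28000) + 0.02 × 148000 = -1440 − 17360 + 2960 = -15840
EV(B) = 0.5 × (-40000) + 0.4 × 163000 + 0.1 × 115000 = -20000 + 65200 + 11500 = 56700
EV(C) = 0.2 × 61000 + 0.2 × 10000 + 0.6 × 110000 = 12200 + 2000 + 66000 = 80200
Overall = 0.44 × (-15840) + 0.02 × 56700 + 0.54 × 80200 = -6969.6 + 1134 + 43308 = 37472.4

$37,472.40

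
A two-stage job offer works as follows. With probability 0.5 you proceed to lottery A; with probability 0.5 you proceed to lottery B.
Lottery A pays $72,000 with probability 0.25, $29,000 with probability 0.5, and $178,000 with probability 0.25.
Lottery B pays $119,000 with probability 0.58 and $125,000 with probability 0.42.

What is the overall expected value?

EV(A) = 0.25 × 72000 + 0.5 × 29000 + 0.25 × 178000 = 18000 + 14500 + 44500 = 77000
EV(B) = 0.58 × 119000 + 0.42 × 125000 = 69020 + 52500 = 121520
Overall = 0.5 × 77000 + 0.5 × 121520 = 38500 + 60760 = 99260

$99,260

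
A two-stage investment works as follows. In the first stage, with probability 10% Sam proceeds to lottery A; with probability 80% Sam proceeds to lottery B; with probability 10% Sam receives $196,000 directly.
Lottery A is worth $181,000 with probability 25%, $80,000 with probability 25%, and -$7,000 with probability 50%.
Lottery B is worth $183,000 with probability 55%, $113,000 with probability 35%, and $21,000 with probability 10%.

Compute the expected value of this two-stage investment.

EV(A) = 0.25 × 181000 + 0.25 × 80000 + 0.5 × (-7000) = 45250 + 20000 − 3500 = 61750
EV(B) = 0.55 × 183000 + 0.35 × 113000 + 0.1 × 21000 = 100650 + 39550 + 2100 = 142300
Branch C: 196000 (certain)
Overall = 0.1 × 61750 + 0.8 × 142300 + 0.1 × 196000 = 6175 + 113840 + 19600 = 139615

$139,615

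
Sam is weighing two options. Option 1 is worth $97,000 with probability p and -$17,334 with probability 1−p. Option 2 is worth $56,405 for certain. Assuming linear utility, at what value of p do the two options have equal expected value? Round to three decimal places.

p·97000 + (1−p)·(-17334) = 56405
114334p − 17334 = 56405
p = (56405 + 17334) / 114334

p = 0.645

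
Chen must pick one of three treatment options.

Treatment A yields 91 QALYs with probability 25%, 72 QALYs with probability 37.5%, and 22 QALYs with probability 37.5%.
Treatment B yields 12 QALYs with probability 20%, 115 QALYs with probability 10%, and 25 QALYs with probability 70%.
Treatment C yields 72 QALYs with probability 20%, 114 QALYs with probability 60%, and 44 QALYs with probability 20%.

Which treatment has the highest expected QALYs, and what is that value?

Treatment C (91.6 QALYs)

Treatment A = 0.25 × 91 + 0.375 × 72 + 0.375 × 22 = 22.75 + 27 + 8.25 = 58
Treatment B = 0.2 × 12 + 0.1 × 115 + 0.7 × 25 = 2.4 + 11.5 + 17.5 = 31.4
Treatment C = 0.2 × 72 + 0.6 × 114 + 0.2 × 44 = 14.4 + 68.4 + 8.8 = 91.6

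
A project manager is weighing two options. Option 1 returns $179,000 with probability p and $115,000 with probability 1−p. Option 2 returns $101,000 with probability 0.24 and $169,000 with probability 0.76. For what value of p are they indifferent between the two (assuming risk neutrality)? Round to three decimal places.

p = 0.589

EV(Option 2) = 0.24 × 101000 + 0.76 × 169000 = 24240 + 128440 = 152680
p·179000 + (1−p)·115000 = 152680
64000p + 115000 = 152680
p = (152680 − 115000) / 64000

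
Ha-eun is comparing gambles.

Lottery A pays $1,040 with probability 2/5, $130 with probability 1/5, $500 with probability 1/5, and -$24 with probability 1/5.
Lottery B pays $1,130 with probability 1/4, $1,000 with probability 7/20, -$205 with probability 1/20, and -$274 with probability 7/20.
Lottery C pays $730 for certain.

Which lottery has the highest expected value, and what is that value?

Lottery A = 2/5 × 1040 + 1/5 × 130 + 1/5 × 500 + 1/5 × (-24) = 416 + 26 + 100 − 4.8 = 537.2
Lottery B = 1/4 × 1130 + 7/20 × 1000 + 1/20 × (-205) + 7/20 × (-274) = 282.5 + 350 − 10.25 − 95.9 = 526.35
Lottery C: 730 (certain)

Lottery C ($730)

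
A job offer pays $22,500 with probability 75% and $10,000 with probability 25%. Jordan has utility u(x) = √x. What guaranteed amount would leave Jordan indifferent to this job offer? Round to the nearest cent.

$18,906.25

E[u] = 0.75·√22500 + 0.25·√10000 = 0.75·150 + 0.25·100 = 137.5
CE = (137.5)² = 18906.25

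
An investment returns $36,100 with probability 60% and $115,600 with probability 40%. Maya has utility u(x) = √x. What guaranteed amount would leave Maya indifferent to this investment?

$62,500

E[u] = 0.6·√36100 + 0.4·√115600 = 0.6·190 + 0.4·340 = 250
CE = (250)² = 62500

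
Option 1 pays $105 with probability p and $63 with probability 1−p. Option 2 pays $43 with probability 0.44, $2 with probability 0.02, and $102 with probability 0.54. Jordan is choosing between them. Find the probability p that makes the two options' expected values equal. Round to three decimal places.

EV(Option 2) = 0.44 × 43 + 0.02 × 2 + 0.54 × 102 = 18.92 + 0.04 + 55.08 = 74.04
p·105 + (1−p)·63 = 74.04
42p + 63 = 74.04
p = (74.04 − 63) / 42

p = 0.263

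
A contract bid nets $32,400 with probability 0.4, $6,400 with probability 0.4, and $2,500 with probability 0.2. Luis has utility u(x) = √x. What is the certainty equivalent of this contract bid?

E[u] = 0.4·√32400 + 0.4·√6400 + 0.2·√2500 = 0.4·180 + 0.4·80 + 0.2·50 = 114
CE = (114)² = 12996

$12,996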